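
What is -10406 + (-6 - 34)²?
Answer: -8806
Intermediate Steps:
-10406 + (-6 - 34)² = -10406 + (-40)² = -10406 + 1600 = -8806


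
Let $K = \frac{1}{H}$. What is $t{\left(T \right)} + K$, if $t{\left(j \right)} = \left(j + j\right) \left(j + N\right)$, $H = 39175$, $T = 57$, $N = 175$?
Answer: $\frac{1036100401}{39175} \approx 26448.0$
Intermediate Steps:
$K = \frac{1}{39175} \approx 2.5526 \cdot 10^{-5}$
$t{\left(j \right)} = 2 j \left(175 + j\right)$ ($t{\left(j \right)} = \left(j + j\right) \left(j + 175\right) = 2 j \left(175 + j\right)$)
$t{\left(T \right)} + K = 2 \cdot 57 \left(175 + 57\right) + \frac{1}{39175} = 2 \cdot 57 \cdot 232 + \frac{1}{39175} = 26448 + \frac{1}{39175} = \frac{1036100401}{39175}$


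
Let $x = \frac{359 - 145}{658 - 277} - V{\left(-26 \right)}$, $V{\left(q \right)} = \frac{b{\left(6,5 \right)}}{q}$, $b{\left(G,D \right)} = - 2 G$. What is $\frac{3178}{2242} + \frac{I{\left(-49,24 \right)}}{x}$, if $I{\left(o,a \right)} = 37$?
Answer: $\frac{206223725}{556016} \approx 370.9$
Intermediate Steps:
$V{\left(q \right)} = - \frac{12}{q}$ ($V{\left(q \right)} = \frac{\left(-2\right) 6}{q} = - \frac{12}{q}$)
$x = \frac{496}{4953}$ ($x = \frac{359 - 145}{658 - 277} - - \frac{12}{-26} = \frac{214}{381} - \left(-12\right) \left(- \frac{1}{26}\right) = 214 \cdot \frac{1}{381} - \frac{6}{13} = \frac{214}{381} - \frac{6}{13} = \frac{496}{4953} \approx 0.10014$)
$\frac{3178}{2242} + \frac{I{\left(-49,24 \right)}}{x} = \frac{3178}{2242} + \frac{37}{\frac{496}{4953}} = 3178 \cdot \frac{1}{2242} + 37 \cdot \frac{4953}{496} = \frac{1589}{1121} + \frac{183261}{496} = \frac{206223725}{556016}$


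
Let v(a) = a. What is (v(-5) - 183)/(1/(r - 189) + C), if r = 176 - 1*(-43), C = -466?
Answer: 5640/13979 ≈ 0.40346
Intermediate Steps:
r = 219 (r = 176 + 43 = 219)
(v(-5) - 183)/(1/(r - 189) + C) = (-5 - 183)/(1/(219 - 189) - 466) = -188/(1/30 - 466) = -188/(-13979/30) = -188*(-30/13979) = 5640/13979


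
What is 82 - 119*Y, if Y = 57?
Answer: -6701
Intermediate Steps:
82 - 119*Y = 82 - 119*57 = 82 - 6783 = -6701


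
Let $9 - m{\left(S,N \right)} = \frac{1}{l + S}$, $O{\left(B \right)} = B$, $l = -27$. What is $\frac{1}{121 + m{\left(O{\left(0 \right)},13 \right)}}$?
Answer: $\frac{27}{3511} \approx 0.0076901$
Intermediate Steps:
$m{\left(S,N \right)} = 9 - \frac{1}{-27 + S}$
$\frac{1}{121 + m{\left(O{\left(0 \right)},13 \right)}} = \frac{1}{121 + \frac{-244 + 9 \cdot 0}{-27 + 0}} = \frac{1}{121 + \frac{-244 + 0}{-27}} = \frac{1}{121 - - \frac{244}{27}} = \frac{1}{121 + \frac{244}{27}} = \frac{1}{\frac{3511}{27}} = \frac{27}{3511}$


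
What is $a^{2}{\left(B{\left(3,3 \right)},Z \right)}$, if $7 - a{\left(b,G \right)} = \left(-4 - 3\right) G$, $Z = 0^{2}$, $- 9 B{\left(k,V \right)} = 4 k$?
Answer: $49$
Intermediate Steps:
$B{\left(k,V \right)} = - \frac{4 k}{9}$
$Z = 0$
$a{\left(b,G \right)} = 7 + 7 G$ ($a{\left(b,G \right)} = 7 - \left(-4 - 3\right) G = 7 - - 7 G = 7 + 7 G$)
$a^{2}{\left(B{\left(3,3 \right)},Z \right)} = \left(7 + 7 \cdot 0\right)^{2} = \left(7 + 0\right)^{2} = 7^{2} = 49$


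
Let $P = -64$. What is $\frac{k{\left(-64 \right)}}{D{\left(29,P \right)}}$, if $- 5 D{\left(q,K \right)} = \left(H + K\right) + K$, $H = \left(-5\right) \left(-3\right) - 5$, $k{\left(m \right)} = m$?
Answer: $- \frac{160}{59} \approx -2.7119$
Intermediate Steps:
$H = 10$ ($H = 15 - 5 = 10$)
$D{\left(q,K \right)} = -2 - \frac{2 K}{5}$ ($D{\left(q,K \right)} = - \frac{\left(10 + K\right) + K}{5} = - \frac{10 + 2 K}{5} = -2 - \frac{2 K}{5}$)
$\frac{k{\left(-64 \right)}}{D{\left(29,P \right)}} = - \frac{64}{-2 - - \frac{128}{5}} = - \frac{64}{-2 + \frac{128}{5}} = - \frac{64}{\frac{118}{5}} = \left(-64\right) \frac{5}{118} = - \frac{160}{59}$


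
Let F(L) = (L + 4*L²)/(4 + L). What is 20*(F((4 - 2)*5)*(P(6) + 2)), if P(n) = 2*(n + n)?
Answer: 106600/7 ≈ 15229.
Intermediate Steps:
P(n) = 4*n (P(n) = 2*(2*n) = 4*n)
F(L) = (L + 4*L²)/(4 + L)
20*(F((4 - 2)*5)*(P(6) + 2)) = 20*((((4 - 2)*5)*(1 + 4*((4 - 2)*5))/(4 + (4 - 2)*5))*(4*6 + 2)) = 20*(((2*5)*(1 + 4*(2*5))/(4 + 2*5))*(24 + 2)) = 20*((10*(1 + 4*10)/(4 + 10))*26) = 20*((10*(1 + 40)/14)*26) = 20*((10*(1/14)*41)*26) = 20*((205/7)*26) = 20*(5330/7) = 106600/7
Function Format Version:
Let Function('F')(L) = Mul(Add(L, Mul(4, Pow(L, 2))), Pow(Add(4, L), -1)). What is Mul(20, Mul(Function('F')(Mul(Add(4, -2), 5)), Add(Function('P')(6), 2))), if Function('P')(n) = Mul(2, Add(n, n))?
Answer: Rational(106600, 7) ≈ 15229.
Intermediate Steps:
Function('P')(n) = Mul(4, n) (Function('P')(n) = Mul(2, Mul(2, n)) = Mul(4, n))
Function('F')(L) = Mul(Pow(Add(4, L), -1), Add(L, Mul(4, Pow(L, 2))))
Mul(20, Mul(Function('F')(Mul(Add(4, -2), 5)), Add(Function('P')(6), 2))) = Mul(20, Mul(Mul(Mul(Add(4, -2), 5), Pow(Add(4, Mul(Add(4, -2), 5)), -1), Add(1, Mul(4, Mul(Add(4, -2), 5)))), Add(Mul(4, 6), 2))) = Mul(20, Mul(Mul(Mul(2, 5), Pow(Add(4, Mul(2, 5)), -1), Add(1, Mul(4, Mul(2, 5)))), Add(24, 2))) = Mul(20, Mul(Mul(10, Pow(Add(4, 10), -1), Add(1, Mul(4, 10))), 26)) = Mul(20, Mul(Mul(10, Pow(14, -1), Add(1, 40)), 26)) = Mul(20, Mul(Mul(10, Rational(1, 14), 41), 26)) = Mul(20, Mul(Rational(205, 7), 26)) = Mul(20, Rational(5330, 7)) = Rational(106600, 7)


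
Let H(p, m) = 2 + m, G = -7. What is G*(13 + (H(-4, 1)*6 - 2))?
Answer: -203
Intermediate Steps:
G*(13 + (H(-4, 1)*6 - 2)) = -7*(13 + ((2 + 1)*6 - 2)) = -7*(13 + (3*6 - 2)) = -7*(13 + (18 - 2)) = -7*(13 + 16) = -7*29 = -203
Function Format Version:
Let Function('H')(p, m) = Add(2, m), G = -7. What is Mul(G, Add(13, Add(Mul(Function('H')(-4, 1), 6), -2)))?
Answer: -203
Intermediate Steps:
Mul(G, Add(13, Add(Mul(Function('H')(-4, 1), 6), -2))) = Mul(-7, Add(13, Add(Mul(Add(2, 1), 6), -2))) = Mul(-7, Add(13, Add(Mul(3, 6), -2))) = Mul(-7, Add(13, Add(18, -2))) = Mul(-7, Add(13, 16)) = Mul(-7, 29) = -203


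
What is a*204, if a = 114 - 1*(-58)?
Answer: 35088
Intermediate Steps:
a = 172 (a = 114 + 58 = 172)
a*204 = 172*204 = 35088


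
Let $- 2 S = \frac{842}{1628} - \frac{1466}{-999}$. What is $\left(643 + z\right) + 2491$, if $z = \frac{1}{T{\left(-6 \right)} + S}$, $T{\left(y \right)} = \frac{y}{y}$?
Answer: $\frac{1100114}{337} \approx 3264.4$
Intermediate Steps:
$T{\left(y \right)} = 1$
$S = - \frac{43619}{43956}$ ($S = - \frac{\frac{842}{1628} - \frac{1466}{-999}}{2} = - \frac{842 \cdot \frac{1}{1628} - - \frac{1466}{999}}{2} = - \frac{\frac{421}{814} + \frac{1466}{999}}{2} = \left(- \frac{1}{2}\right) \frac{43619}{21978} = - \frac{43619}{43956} \approx -0.99233$)
$z = \frac{43956}{337}$ ($z = \frac{1}{1 - \frac{43619}{43956}} = \frac{1}{\frac{337}{43956}} = \frac{43956}{337} \approx 130.43$)
$\left(643 + z\right) + 2491 = \left(643 + \frac{43956}{337}\right) + 2491 = \frac{260647}{337} + 2491 = \frac{1100114}{337}$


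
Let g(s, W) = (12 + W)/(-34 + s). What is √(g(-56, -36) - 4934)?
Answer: I*√1110090/15 ≈ 70.24*I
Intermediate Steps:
g(s, W) = (12 + W)/(-34 + s)
√(g(-56, -36) - 4934) = √((12 - 36)/(-34 - 56) - 4934) = √(-24/(-90) - 4934) = √(-1/90*(-24) - 4934) = √(4/15 - 4934) = √(-74006/15) = I*√1110090/15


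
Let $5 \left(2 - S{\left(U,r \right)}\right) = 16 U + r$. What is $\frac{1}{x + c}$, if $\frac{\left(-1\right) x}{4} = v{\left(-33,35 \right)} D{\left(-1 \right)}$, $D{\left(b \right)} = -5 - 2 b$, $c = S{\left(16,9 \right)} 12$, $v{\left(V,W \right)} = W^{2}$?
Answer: $\frac{1}{14088} \approx 7.0982 \cdot 10^{-5}$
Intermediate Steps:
$S{\left(U,r \right)} = 2 - \frac{16 U}{5} - \frac{r}{5}$ ($S{\left(U,r \right)} = 2 - \frac{16 U + r}{5} = 2 - \frac{r + 16 U}{5} = 2 - \left(\frac{r}{5} + \frac{16 U}{5}\right) = 2 - \frac{16 U}{5} - \frac{r}{5}$)
$c = -612$ ($c = \left(2 - \frac{256}{5} - \frac{9}{5}\right) 12 = \left(-51\right) 12 = -612$)
$x = 14700$ ($x = - 4 \cdot 35^{2} \left(-5 - -2\right) = - 4 \cdot 1225 \left(-5 + 2\right) = - 4 \cdot 1225 \left(-3\right) = \left(-4\right) \left(-3675\right) = 14700$)
$\frac{1}{x + c} = \frac{1}{14700 - 612} = \frac{1}{14088}$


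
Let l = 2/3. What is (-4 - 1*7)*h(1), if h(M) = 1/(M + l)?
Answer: -33/5 ≈ -6.6000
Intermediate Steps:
l = ⅔ (l = 2*(⅓) = ⅔ ≈ 0.66667)
h(M) = 1/(⅔ + M) (h(M) = 1/(M + ⅔) = 1/(⅔ + M))
(-4 - 1*7)*h(1) = (-4 - 1*7)*(3/(2 + 3*1)) = (-4 - 7)*(3/(2 + 3)) = -33/5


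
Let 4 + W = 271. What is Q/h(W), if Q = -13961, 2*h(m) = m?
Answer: -27922/267 ≈ -104.58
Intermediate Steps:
W = 267 (W = -4 + 271 = 267)
h(m) = m/2
Q/h(W) = -13961/((½)*267) = -13961/267/2 = -13961*2/267 = -27922/267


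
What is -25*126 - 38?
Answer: -3188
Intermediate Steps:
-25*126 - 38 = -3150 - 38 = -3188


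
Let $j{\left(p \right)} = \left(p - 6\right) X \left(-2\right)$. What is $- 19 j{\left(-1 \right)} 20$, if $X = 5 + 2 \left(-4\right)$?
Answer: $15960$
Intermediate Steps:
$X = -3$ ($X = 5 - 8 = -3$)
$j{\left(p \right)} = -36 + 6 p$ ($j{\left(p \right)} = \left(p - 6\right) \left(-3\right) \left(-2\right) = \left(-6 + p\right) \left(-3\right) \left(-2\right) = \left(18 - 3 p\right) \left(-2\right) = -36 + 6 p$)
$- 19 j{\left(-1 \right)} 20 = - 19 \left(-36 + 6 \left(-1\right)\right) 20 = - 19 \left(-36 - 6\right) 20 = \left(-19\right) \left(-42\right) 20 = 798 \cdot 20 = 15960$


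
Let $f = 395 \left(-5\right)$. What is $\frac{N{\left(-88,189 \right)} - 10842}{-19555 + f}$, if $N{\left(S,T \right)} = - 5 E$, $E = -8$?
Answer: $\frac{5401}{10765} \approx 0.50172$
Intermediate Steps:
$f = -1975$
$N{\left(S,T \right)} = 40$ ($N{\left(S,T \right)} = \left(-5\right) \left(-8\right) = 40$)
$\frac{N{\left(-88,189 \right)} - 10842}{-19555 + f} = \frac{40 - 10842}{-19555 - 1975} = - \frac{10802}{-21530} = \left(-10802\right) \left(- \frac{1}{21530}\right) = \frac{5401}{10765}$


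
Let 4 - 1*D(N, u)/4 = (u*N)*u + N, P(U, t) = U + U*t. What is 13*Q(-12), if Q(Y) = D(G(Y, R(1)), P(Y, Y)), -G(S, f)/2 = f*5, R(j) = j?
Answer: 9061208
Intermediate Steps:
G(S, f) = -10*f (G(S, f) = -2*f*5 = -10*f)
D(N, u) = 16 - 4*N - 4*N*u² (D(N, u) = 16 - 4*((u*N)*u + N) = 16 - 4*((N*u)*u + N) = 16 - 4*(N*u² + N) = 16 - 4*(N + N*u²) = 16 + (-4*N - 4*N*u²) = 16 - 4*N - 4*N*u²)
Q(Y) = 56 + 40*Y²*(1 + Y)² (Q(Y) = 16 - (-40) - 4*(-10*1)*(Y*(1 + Y))² = 16 - 4*(-10) - 4*(-10)*Y²*(1 + Y)² = 16 + 40 + 40*Y²*(1 + Y)² = 56 + 40*Y²*(1 + Y)²)
13*Q(-12) = 13*(56 + 40*(-12)²*(1 - 12)²) = 13*(56 + 40*144*(-11)²) = 13*(56 + 40*144*121) = 13*(56 + 696960) = 13*697016 = 9061208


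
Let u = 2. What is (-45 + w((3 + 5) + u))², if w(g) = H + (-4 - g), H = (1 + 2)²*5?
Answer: 196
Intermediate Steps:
H = 45 (H = 3²*5 = 9*5 = 45)
w(g) = 41 - g (w(g) = 45 + (-4 - g) = 41 - g)
(-45 + w((3 + 5) + u))² = (-45 + (41 - ((3 + 5) + 2)))² = (-45 + (41 - (8 + 2)))² = (-45 + (41 - 1*10))² = (-45 + (41 - 10))² = (-45 + 31)² = (-14)² = 196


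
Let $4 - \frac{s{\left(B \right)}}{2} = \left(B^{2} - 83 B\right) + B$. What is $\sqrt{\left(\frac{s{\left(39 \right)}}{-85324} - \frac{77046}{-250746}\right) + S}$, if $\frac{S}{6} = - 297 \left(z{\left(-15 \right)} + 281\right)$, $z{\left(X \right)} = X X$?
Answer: $\frac{i \sqrt{5418141774702053631514}}{77516854} \approx 949.57 i$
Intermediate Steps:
$s{\left(B \right)} = 8 - 2 B^{2} + 164 B$ ($s{\left(B \right)} = 8 - 2 \left(\left(B^{2} - 83 B\right) + B\right) = 8 - 2 \left(B^{2} - 82 B\right) = 8 - \left(- 164 B + 2 B^{2}\right) = 8 - 2 B^{2} + 164 B$)
$z{\left(X \right)} = X^{2}$
$S = -901692$ ($S = 6 \left(- 297 \left(\left(-15\right)^{2} + 281\right)\right) = 6 \left(- 297 \left(225 + 281\right)\right) = 6 \left(\left(-297\right) 506\right) = 6 \left(-150282\right) = -901692$)
$\sqrt{\left(\frac{s{\left(39 \right)}}{-85324} - \frac{77046}{-250746}\right) + S} = \sqrt{\left(\frac{8 - 2 \cdot 39^{2} + 164 \cdot 39}{-85324} - \frac{77046}{-250746}\right) - 901692} = \sqrt{\left(\left(8 - 3042 + 6396\right) \left(- \frac{1}{85324}\right) - - \frac{12841}{41791}\right) - 901692} = \sqrt{\left(\left(8 - 3042 + 6396\right) \left(- \frac{1}{85324}\right) + \frac{12841}{41791}\right) - 901692} = \sqrt{\left(3362 \left(- \frac{1}{85324}\right) + \frac{12841}{41791}\right) - 901692} = \sqrt{\left(- \frac{1681}{42662} + \frac{12841}{41791}\right) - 901692} = \sqrt{\frac{477572071}{1782887642} - 901692} = \sqrt{- \frac{1607615046118193}{1782887642}} = \frac{i \sqrt{5418141774702053631514}}{77516854}$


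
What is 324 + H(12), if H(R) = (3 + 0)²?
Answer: 333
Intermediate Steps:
H(R) = 9 (H(R) = 3² = 9)
324 + H(12) = 324 + 9 = 333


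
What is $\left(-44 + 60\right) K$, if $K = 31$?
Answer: $496$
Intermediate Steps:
$\left(-44 + 60\right) K = \left(-44 + 60\right) 31 = 16 \cdot 31 = 496$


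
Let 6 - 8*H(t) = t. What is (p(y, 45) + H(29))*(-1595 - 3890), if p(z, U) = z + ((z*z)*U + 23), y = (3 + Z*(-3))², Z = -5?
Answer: -207300709805/8 ≈ -2.5913e+10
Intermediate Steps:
y = 324 (y = (3 - 5*(-3))² = (3 + 15)² = 18² = 324)
H(t) = ¾ - t/8
p(z, U) = 23 + z + U*z² (p(z, U) = z + (z²*U + 23) = z + (U*z² + 23) = z + (23 + U*z²) = 23 + z + U*z²)
(p(y, 45) + H(29))*(-1595 - 3890) = ((23 + 324 + 45*324²) + (¾ - ⅛*29))*(-1595 - 3890) = ((23 + 324 + 45*104976) + (¾ - 29/8))*(-5485) = ((23 + 324 + 4723920) - 23/8)*(-5485) = (4724267 - 23/8)*(-5485) = (37794113/8)*(-5485) = -207300709805/8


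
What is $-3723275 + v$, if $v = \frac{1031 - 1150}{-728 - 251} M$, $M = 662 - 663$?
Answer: $- \frac{3645086344}{979} \approx -3.7233 \cdot 10^{6}$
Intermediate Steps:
$M = -1$ ($M = 662 - 663 = -1$)
$v = - \frac{119}{979}$ ($v = \frac{1031 - 1150}{-728 - 251} \left(-1\right) = - \frac{119}{-979} \left(-1\right) = \left(-119\right) \left(- \frac{1}{979}\right) \left(-1\right) = \frac{119}{979} \left(-1\right) = - \frac{119}{979} \approx -0.12155$)
$-3723275 + v = -3723275 - \frac{119}{979} = - \frac{3645086344}{979}$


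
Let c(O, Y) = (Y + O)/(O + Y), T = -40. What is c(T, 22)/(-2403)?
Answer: -1/2403 ≈ -0.00041615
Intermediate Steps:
c(O, Y) = 1 (c(O, Y) = (O + Y)/(O + Y) = 1)
c(T, 22)/(-2403) = 1/(-2403) = 1*(-1/2403) = -1/2403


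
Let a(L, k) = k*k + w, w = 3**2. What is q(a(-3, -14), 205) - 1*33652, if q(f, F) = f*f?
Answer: 8373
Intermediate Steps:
w = 9
a(L, k) = 9 + k**2 (a(L, k) = k*k + 9 = k**2 + 9 = 9 + k**2)
q(f, F) = f**2
q(a(-3, -14), 205) - 1*33652 = (9 + (-14)**2)**2 - 1*33652 = (9 + 196)**2 - 33652 = 205**2 - 33652 = 42025 - 33652 = 8373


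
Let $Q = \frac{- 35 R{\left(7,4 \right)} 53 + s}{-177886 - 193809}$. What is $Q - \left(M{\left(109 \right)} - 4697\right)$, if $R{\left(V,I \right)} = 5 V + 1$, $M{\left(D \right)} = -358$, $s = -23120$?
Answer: $\frac{375801625}{74339} \approx 5055.2$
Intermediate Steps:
$R{\left(V,I \right)} = 1 + 5 V$
$Q = \frac{17980}{74339}$ ($Q = \frac{- 35 \left(1 + 5 \cdot 7\right) 53 - 23120}{-177886 - 193809} = \frac{- 35 \left(1 + 35\right) 53 - 23120}{-371695} = \left(\left(-35\right) 36 \cdot 53 - 23120\right) \left(- \frac{1}{371695}\right) = \left(\left(-1260\right) 53 - 23120\right) \left(- \frac{1}{371695}\right) = \left(-66780 - 23120\right) \left(- \frac{1}{371695}\right) = \left(-89900\right) \left(- \frac{1}{371695}\right) = \frac{17980}{74339} \approx 0.24186$)
$Q - \left(M{\left(109 \right)} - 4697\right) = \frac{17980}{74339} - \left(-358 - 4697\right) = \frac{17980}{74339} - -5055 = \frac{17980}{74339} + 5055 = \frac{375801625}{74339}$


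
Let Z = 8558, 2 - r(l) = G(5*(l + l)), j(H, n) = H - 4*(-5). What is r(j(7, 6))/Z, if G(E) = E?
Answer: -134/4279 ≈ -0.031316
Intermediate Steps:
j(H, n) = 20 + H (j(H, n) = H + 20 = 20 + H)
r(l) = 2 - 10*l (r(l) = 2 - 5*(l + l) = 2 - 5*2*l = 2 - 10*l)
r(j(7, 6))/Z = (2 - 10*(20 + 7))/8558 = (2 - 10*27)*(1/8558) = (2 - 270)*(1/8558) = -268*1/8558 = -134/4279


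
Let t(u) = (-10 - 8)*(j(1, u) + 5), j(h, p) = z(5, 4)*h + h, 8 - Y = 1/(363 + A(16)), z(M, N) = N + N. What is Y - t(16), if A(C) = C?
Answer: 98539/379 ≈ 260.00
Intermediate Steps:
z(M, N) = 2*N
Y = 3031/379 (Y = 8 - 1/(363 + 16) = 8 - 1/379 = 3031/379 ≈ 7.9974)
j(h, p) = 9*h (j(h, p) = (2*4)*h + h = 8*h + h = 9*h)
t(u) = -252 (t(u) = (-10 - 8)*(9*1 + 5) = -18*(9 + 5) = -18*14 = -252)
Y - t(16) = 3031/379 - 1*(-252) = 3031/379 + 252 = 98539/379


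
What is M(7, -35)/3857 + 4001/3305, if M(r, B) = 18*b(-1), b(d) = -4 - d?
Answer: 15253387/12747385 ≈ 1.1966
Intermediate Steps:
M(r, B) = -54 (M(r, B) = 18*(-4 - 1*(-1)) = 18*(-4 + 1) = 18*(-3) = -54)
M(7, -35)/3857 + 4001/3305 = -54/3857 + 4001/3305 = 15253387/12747385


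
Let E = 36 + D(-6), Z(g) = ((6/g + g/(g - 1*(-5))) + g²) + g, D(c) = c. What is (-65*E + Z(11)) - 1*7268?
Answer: -1598919/176 ≈ -9084.8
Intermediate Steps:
Z(g) = g + g² + 6/g + g/(5 + g) (Z(g) = ((6/g + g/(g + 5)) + g²) + g = ((6/g + g/(5 + g)) + g²) + g = (g² + 6/g + g/(5 + g)) + g = g + g² + 6/g + g/(5 + g))
E = 30 (E = 36 - 6 = 30)
(-65*E + Z(11)) - 1*7268 = (-65*30 + (30 + 11⁴ + 6*11 + 6*11² + 6*11³)/(11*(5 + 11))) - 1*7268 = (-1950 + (1/11)*(30 + 14641 + 66 + 6*121 + 6*1331)/16) - 7268 = (-1950 + (1/11)*(1/16)*(30 + 14641 + 66 + 726 + 7986)) - 7268 = (-1950 + (1/11)*(1/16)*23449) - 7268 = (-1950 + 23449/176) - 7268 = -319751/176 - 7268 = -1598919/176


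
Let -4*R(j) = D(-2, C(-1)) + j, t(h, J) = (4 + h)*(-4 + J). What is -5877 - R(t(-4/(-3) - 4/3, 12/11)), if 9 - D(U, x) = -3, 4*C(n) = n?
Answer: -64646/11 ≈ -5876.9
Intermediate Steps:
C(n) = n/4
D(U, x) = 12 (D(U, x) = 9 - 1*(-3) = 9 + 3 = 12)
t(h, J) = (-4 + J)*(4 + h)
R(j) = -3 - j/4 (R(j) = -(12 + j)/4 = -3 - j/4)
-5877 - R(t(-4/(-3) - 4/3, 12/11)) = -5877 - (-3 - (-16 - 4*(-4/(-3) - 4/3) + 4*(12/11) + (12/11)*(-4/(-3) - 4/3))/4) = -5877 - (-3 - (-16 - 4*(-4*(-⅓) - 4*⅓) + 4*(12*(1/11)) + (12*(1/11))*(-4*(-⅓) - 4*⅓))/4) = -5877 - (-3 - (-16 - 4*(4/3 - 4/3) + 4*(12/11) + 12*(4/3 - 4/3)/11)/4) = -5877 - (-3 - (-16 - 4*0 + 48/11 + (12/11)*0)/4) = -5877 - (-3 - (-16 + 0 + 48/11 + 0)/4) = -5877 - (-3 - ¼*(-128/11)) = -5877 - (-3 + 32/11) = -5877 - 1*(-1/11) = -5877 + 1/11 = -64646/11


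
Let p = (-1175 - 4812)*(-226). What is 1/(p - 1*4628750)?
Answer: -1/3275688 ≈ -3.0528e-7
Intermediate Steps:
p = 1353062 (p = -5987*(-226) = 1353062)
1/(p - 1*4628750) = 1/(1353062 - 1*4628750) = 1/(1353062 - 4628750) = 1/(-3275688) = -1/3275688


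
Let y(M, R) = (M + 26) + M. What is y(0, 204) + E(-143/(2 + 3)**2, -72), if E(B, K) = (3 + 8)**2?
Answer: 147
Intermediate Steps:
y(M, R) = 26 + 2*M (y(M, R) = (26 + M) + M = 26 + 2*M)
E(B, K) = 121 (E(B, K) = 11**2 = 121)
y(0, 204) + E(-143/(2 + 3)**2, -72) = (26 + 2*0) + 121 = (26 + 0) + 121 = 26 + 121 = 147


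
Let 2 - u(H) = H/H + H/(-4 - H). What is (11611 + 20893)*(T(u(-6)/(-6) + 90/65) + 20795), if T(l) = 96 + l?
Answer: 26483511608/39 ≈ 6.7906e+8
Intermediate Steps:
u(H) = 1 - H/(-4 - H) (u(H) = 2 - (H/H + H/(-4 - H)) = 2 - (1 + H/(-4 - H)) = 2 + (-1 - H/(-4 - H)) = 1 - H/(-4 - H))
(11611 + 20893)*(T(u(-6)/(-6) + 90/65) + 20795) = (11611 + 20893)*((96 + ((2*(2 - 6)/(4 - 6))/(-6) + 90/65)) + 20795) = 32504*((96 + ((2*(-4)/(-2))*(-⅙) + 90*(1/65))) + 20795) = 32504*((96 + ((2*(-½)*(-4))*(-⅙) + 18/13)) + 20795) = 32504*((96 + (4*(-⅙) + 18/13)) + 20795) = 32504*((96 + (-⅔ + 18/13)) + 20795) = 32504*((96 + 28/39) + 20795) = 32504*(3772/39 + 20795) = 32504*(814777/39) = 26483511608/39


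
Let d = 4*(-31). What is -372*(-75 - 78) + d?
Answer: 56792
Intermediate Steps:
d = -124
-372*(-75 - 78) + d = -372*(-75 - 78) - 124 = -372*(-153) - 124 = 56916 - 124 = 56792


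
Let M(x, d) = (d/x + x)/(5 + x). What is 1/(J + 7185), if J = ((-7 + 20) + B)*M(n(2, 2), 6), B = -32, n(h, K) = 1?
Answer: 6/42977 ≈ 0.00013961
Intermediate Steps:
M(x, d) = (x + d/x)/(5 + x)
J = -133/6 (J = ((-7 + 20) - 32)*((6 + 1²)/(1*(5 + 1))) = (13 - 32)*(1*(6 + 1)/6) = -19*7/6 = -133/6 ≈ -22.167)
1/(J + 7185) = 1/(-133/6 + 7185) = 1/(42977/6) = 6/42977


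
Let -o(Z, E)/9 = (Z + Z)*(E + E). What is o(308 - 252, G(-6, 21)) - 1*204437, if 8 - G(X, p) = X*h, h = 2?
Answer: -244757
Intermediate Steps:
G(X, p) = 8 - 2*X (G(X, p) = 8 - X*2 = 8 - 2*X)
o(Z, E) = -36*E*Z (o(Z, E) = -9*(Z + Z)*(E + E) = -9*2*Z*2*E = -36*E*Z)
o(308 - 252, G(-6, 21)) - 1*204437 = -36*(8 - 2*(-6))*(308 - 252) - 1*204437 = -36*(8 + 12)*56 - 204437 = -36*20*56 - 204437 = -40320 - 204437 = -244757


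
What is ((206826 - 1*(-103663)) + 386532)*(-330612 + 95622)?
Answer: -163792964790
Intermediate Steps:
((206826 - 1*(-103663)) + 386532)*(-330612 + 95622) = ((206826 + 103663) + 386532)*(-234990) = (310489 + 386532)*(-234990) = 697021*(-234990) = -163792964790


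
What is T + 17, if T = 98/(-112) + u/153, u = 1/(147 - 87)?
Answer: 296057/18360 ≈ 16.125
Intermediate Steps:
u = 1/60 ≈ 0.016667
T = -16063/18360 (T = 98/(-112) + (1/60)/153 = 98*(-1/112) + (1/60)*(1/153) = -7/8 + 1/9180 = -16063/18360 ≈ -0.87489)
T + 17 = -16063/18360 + 17 = 296057/18360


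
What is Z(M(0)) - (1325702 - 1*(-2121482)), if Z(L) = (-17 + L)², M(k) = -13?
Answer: -3446284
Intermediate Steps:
Z(M(0)) - (1325702 - 1*(-2121482)) = (-17 - 13)² - (1325702 - 1*(-2121482)) = (-30)² - (1325702 + 2121482) = 900 - 1*3447184 = 900 - 3447184 = -3446284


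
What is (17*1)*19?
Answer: 323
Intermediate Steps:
(17*1)*19 = 17*19 = 323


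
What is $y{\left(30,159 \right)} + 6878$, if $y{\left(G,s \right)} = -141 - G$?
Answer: $6707$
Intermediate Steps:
$y{\left(30,159 \right)} + 6878 = \left(-141 - 30\right) + 6878 = -171 + 6878 = 6707$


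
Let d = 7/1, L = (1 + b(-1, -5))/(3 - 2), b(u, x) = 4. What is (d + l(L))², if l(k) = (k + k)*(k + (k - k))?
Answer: 3249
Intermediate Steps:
L = 5 (L = (1 + 4)/(3 - 2) = 5/1 = 5*1 = 5)
l(k) = 2*k² (l(k) = (2*k)*(k + 0) = (2*k)*k = 2*k²)
d = 7 (d = 7*1 = 7)
(d + l(L))² = (7 + 2*5²)² = (7 + 2*25)² = (7 + 50)² = 57² = 3249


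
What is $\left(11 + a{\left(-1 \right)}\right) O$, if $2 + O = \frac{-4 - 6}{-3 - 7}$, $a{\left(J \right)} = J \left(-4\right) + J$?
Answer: $-14$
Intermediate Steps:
$a{\left(J \right)} = - 3 J$ ($a{\left(J \right)} = - 4 J + J = - 3 J$)
$O = -1$ ($O = -2 + \frac{-4 - 6}{-3 - 7} = -2 - \frac{10}{-10} = -2 - -1 = -2 + 1 = -1$)
$\left(11 + a{\left(-1 \right)}\right) O = \left(11 - -3\right) \left(-1\right) = \left(11 + 3\right) \left(-1\right) = 14 \left(-1\right) = -14$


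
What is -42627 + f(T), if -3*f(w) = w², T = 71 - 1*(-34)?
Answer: -46302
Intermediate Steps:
T = 105 (T = 71 + 34 = 105)
f(w) = -w²/3
-42627 + f(T) = -42627 - ⅓*105² = -42627 - ⅓*11025 = -42627 - 3675 = -46302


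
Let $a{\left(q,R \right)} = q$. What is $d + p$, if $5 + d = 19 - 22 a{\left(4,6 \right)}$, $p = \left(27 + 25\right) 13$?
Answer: $602$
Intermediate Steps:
$p = 676$ ($p = 52 \cdot 13 = 676$)
$d = -74$ ($d = -5 + \left(19 - 88\right) = -5 - 69 = -74$)
$d + p = -74 + 676 = 602$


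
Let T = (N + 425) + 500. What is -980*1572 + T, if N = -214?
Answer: -1539849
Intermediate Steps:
T = 711 (T = (-214 + 425) + 500 = 211 + 500 = 711)
-980*1572 + T = -980*1572 + 711 = -1540560 + 711 = -1539849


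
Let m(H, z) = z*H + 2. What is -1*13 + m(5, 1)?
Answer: -6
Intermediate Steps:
m(H, z) = 2 + H*z (m(H, z) = H*z + 2 = 2 + H*z)
-1*13 + m(5, 1) = -1*13 + (2 + 5*1) = -13 + (2 + 5) = -13 + 7 = -6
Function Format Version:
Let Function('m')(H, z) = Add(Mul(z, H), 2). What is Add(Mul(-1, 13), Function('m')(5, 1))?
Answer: -6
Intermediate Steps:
Function('m')(H, z) = Add(2, Mul(H, z)) (Function('m')(H, z) = Add(Mul(H, z), 2) = Add(2, Mul(H, z)))
Add(Mul(-1, 13), Function('m')(5, 1)) = Add(Mul(-1, 13), Add(2, Mul(5, 1))) = Add(-13, Add(2, 5)) = Add(-13, 7) = -6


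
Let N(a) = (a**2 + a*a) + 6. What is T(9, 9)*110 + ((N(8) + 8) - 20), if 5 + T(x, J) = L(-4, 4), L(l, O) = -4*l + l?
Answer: 892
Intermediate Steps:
L(l, O) = -3*l
T(x, J) = 7 (T(x, J) = -5 - 3*(-4) = -5 + 12 = 7)
N(a) = 6 + 2*a**2 (N(a) = (a**2 + a**2) + 6 = 2*a**2 + 6 = 6 + 2*a**2)
T(9, 9)*110 + ((N(8) + 8) - 20) = 7*110 + (((6 + 2*8**2) + 8) - 20) = 770 + (((6 + 2*64) + 8) - 20) = 770 + (((6 + 128) + 8) - 20) = 770 + ((134 + 8) - 20) = 770 + (142 - 20) = 770 + 122 = 892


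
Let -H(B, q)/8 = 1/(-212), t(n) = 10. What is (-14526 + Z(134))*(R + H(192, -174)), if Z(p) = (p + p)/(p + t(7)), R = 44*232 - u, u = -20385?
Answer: -94199556171/212 ≈ -4.4434e+8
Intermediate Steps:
R = 30593 (R = 44*232 - 1*(-20385) = 10208 + 20385 = 30593)
H(B, q) = 2/53 (H(B, q) = -8/(-212) = -8*(-1/212) = 2/53)
Z(p) = 2*p/(10 + p) (Z(p) = (p + p)/(p + 10) = (2*p)/(10 + p) = 2*p/(10 + p))
(-14526 + Z(134))*(R + H(192, -174)) = (-14526 + 2*134/(10 + 134))*(30593 + 2/53) = (-14526 + 2*134/144)*(1621431/53) = (-14526 + 2*134*(1/144))*(1621431/53) = (-14526 + 67/36)*(1621431/53) = -522869/36*1621431/53 = -94199556171/212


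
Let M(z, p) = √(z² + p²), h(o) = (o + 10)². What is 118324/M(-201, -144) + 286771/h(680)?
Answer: 286771/476100 + 118324*√6793/20379 ≈ 479.15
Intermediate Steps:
h(o) = (10 + o)²
M(z, p) = √(p² + z²)
118324/M(-201, -144) + 286771/h(680) = 118324/(√((-144)² + (-201)²)) + 286771/((10 + 680)²) = 118324/(√(20736 + 40401)) + 286771/(690²) = 118324/(√61137) + 286771/476100 = 118324/((3*√6793)) + 286771*(1/476100) = 118324*(√6793/20379) + 286771/476100 = 118324*√6793/20379 + 286771/476100 = 286771/476100 + 118324*√6793/20379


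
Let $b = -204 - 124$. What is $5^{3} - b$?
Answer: $453$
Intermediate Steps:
$b = -328$
$5^{3} - b = 5^{3} - -328 = 125 + 328 = 453$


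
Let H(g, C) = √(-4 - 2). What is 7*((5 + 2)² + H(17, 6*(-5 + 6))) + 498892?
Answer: 499235 + 7*I*√6 ≈ 4.9924e+5 + 17.146*I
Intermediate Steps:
H(g, C) = I*√6 (H(g, C) = √(-6) = I*√6)
7*((5 + 2)² + H(17, 6*(-5 + 6))) + 498892 = 7*((5 + 2)² + I*√6) + 498892 = 7*(7² + I*√6) + 498892 = 7*(49 + I*√6) + 498892 = (343 + 7*I*√6) + 498892 = 499235 + 7*I*√6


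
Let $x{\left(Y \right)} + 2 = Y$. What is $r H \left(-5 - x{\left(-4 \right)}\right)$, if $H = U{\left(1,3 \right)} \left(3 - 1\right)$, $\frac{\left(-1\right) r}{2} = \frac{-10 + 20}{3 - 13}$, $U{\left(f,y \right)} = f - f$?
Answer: $0$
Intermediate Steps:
$x{\left(Y \right)} = -2 + Y$
$U{\left(f,y \right)} = 0$
$r = 2$ ($r = - 2 \frac{-10 + 20}{3 - 13} = - 2 \frac{10}{-10} = - 2 \cdot 10 \left(- \frac{1}{10}\right) = \left(-2\right) \left(-1\right) = 2$)
$H = 0$ ($H = 0 \left(3 - 1\right) = 0 \cdot 2 = 0$)
$r H \left(-5 - x{\left(-4 \right)}\right) = 2 \cdot 0 \left(-5 - \left(-2 - 4\right)\right) = 0 \left(-5 - -6\right) = 0 \left(-5 + 6\right) = 0 \cdot 1 = 0$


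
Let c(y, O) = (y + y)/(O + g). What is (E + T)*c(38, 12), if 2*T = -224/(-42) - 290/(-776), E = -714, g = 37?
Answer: -4493633/4074 ≈ -1103.0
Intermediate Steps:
c(y, O) = 2*y/(37 + O) (c(y, O) = (y + y)/(O + 37) = (2*y)/(37 + O) = 2*y/(37 + O))
T = 6643/2328 (T = (-224/(-42) - 290/(-776))/2 = (-224*(-1/42) - 290*(-1/776))/2 = (16/3 + 145/388)/2 = (½)*(6643/1164) = 6643/2328 ≈ 2.8535)
(E + T)*c(38, 12) = (-714 + 6643/2328)*(2*38/(37 + 12)) = -1655549*38/(1164*49) = -1655549/2328*76/49 = -4493633/4074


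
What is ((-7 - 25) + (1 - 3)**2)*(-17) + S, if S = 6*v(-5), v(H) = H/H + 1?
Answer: 488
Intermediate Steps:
v(H) = 2 (v(H) = 1 + 1 = 2)
S = 12 (S = 6*2 = 12)
((-7 - 25) + (1 - 3)**2)*(-17) + S = ((-7 - 25) + (1 - 3)**2)*(-17) + 12 = (-32 + (-2)**2)*(-17) + 12 = (-32 + 4)*(-17) + 12 = -28*(-17) + 12 = 476 + 12 = 488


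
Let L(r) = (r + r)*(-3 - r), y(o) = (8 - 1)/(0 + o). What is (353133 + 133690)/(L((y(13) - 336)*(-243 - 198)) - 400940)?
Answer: -82273087/7397621941340 ≈ -1.1122e-5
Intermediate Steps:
y(o) = 7/o
L(r) = 2*r*(-3 - r) (L(r) = (2*r)*(-3 - r) = 2*r*(-3 - r))
(353133 + 133690)/(L((y(13) - 336)*(-243 - 198)) - 400940) = (353133 + 133690)/(-2*(7/13 - 336)*(-243 - 198)*(3 + (7/13 - 336)*(-243 - 198)) - 400940) = 486823/(-2*(7*(1/13) - 336)*(-441)*(3 + (7*(1/13) - 336)*(-441)) - 400940) = 486823/(-2*(7/13 - 336)*(-441)*(3 + (7/13 - 336)*(-441)) - 400940) = 486823/(-2*(-4361/13*(-441))*(3 - 4361/13*(-441)) - 400940) = 486823/(-2*1923201/13*(3 + 1923201/13) - 400940) = 486823/(-2*1923201/13*1923240/13 - 400940) = 486823/(-7397554182480/169 - 400940) = 486823/(-7397621941340/169) = 486823*(-169/7397621941340) = -82273087/7397621941340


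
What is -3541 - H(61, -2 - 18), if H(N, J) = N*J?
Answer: -2321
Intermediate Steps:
H(N, J) = J*N
-3541 - H(61, -2 - 18) = -3541 - (-2 - 18)*61 = -3541 - (-20)*61 = -3541 - 1*(-1220) = -3541 + 1220 = -2321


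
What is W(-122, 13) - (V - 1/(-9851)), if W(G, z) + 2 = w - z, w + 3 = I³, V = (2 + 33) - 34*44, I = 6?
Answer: 16342808/9851 ≈ 1659.0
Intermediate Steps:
V = -1461 (V = 35 - 1496 = -1461)
w = 213 (w = -3 + 6³ = -3 + 216 = 213)
W(G, z) = 211 - z (W(G, z) = -2 + (213 - z) = 211 - z)
W(-122, 13) - (V - 1/(-9851)) = (211 - 1*13) - (-1461 - 1/(-9851)) = (211 - 13) - (-1461 - 1*(-1/9851)) = 198 - (-1461 + 1/9851) = 198 - 1*(-14392310/9851) = 198 + 14392310/9851 = 16342808/9851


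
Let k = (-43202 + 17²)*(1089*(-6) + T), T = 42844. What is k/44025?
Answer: -311634206/8805 ≈ -35393.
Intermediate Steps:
k = -1558171030 (k = (-43202 + 17²)*(1089*(-6) + 42844) = (-43202 + 289)*(-6534 + 42844) = -42913*36310 = -1558171030)
k/44025 = -1558171030/44025 = -1558171030*1/44025 = -311634206/8805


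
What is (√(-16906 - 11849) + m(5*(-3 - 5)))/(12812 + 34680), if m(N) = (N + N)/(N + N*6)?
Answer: 1/166222 + 9*I*√355/47492 ≈ 6.0161e-6 + 0.0035706*I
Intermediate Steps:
m(N) = 2/7 (m(N) = (2*N)/(N + 6*N) = (2*N)/((7*N)) = (2*N)*(1/(7*N)) = 2/7)
(√(-16906 - 11849) + m(5*(-3 - 5)))/(12812 + 34680) = (√(-16906 - 11849) + 2/7)/(12812 + 34680) = (√(-28755) + 2/7)/47492 = (9*I*√355 + 2/7)*(1/47492) = (2/7 + 9*I*√355)*(1/47492) = 1/166222 + 9*I*√355/47492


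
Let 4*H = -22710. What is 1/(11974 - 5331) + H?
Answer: -75431263/13286 ≈ -5677.5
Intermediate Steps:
H = -11355/2 (H = (¼)*(-22710) = -11355/2 ≈ -5677.5)
1/(11974 - 5331) + H = 1/(11974 - 5331) - 11355/2 = 1/6643 - 11355/2 = -75431263/13286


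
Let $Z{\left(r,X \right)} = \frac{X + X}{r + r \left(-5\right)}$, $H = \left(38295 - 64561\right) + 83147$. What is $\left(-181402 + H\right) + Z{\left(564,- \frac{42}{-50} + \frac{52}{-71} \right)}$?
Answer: $- \frac{249315946391}{2002200} \approx -1.2452 \cdot 10^{5}$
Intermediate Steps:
$H = 56881$ ($H = -26266 + 83147 = 56881$)
$Z{\left(r,X \right)} = - \frac{X}{2 r}$ ($Z{\left(r,X \right)} = \frac{2 X}{r - 5 r} = \frac{2 X}{\left(-4\right) r} = 2 X \left(- \frac{1}{4 r}\right) = - \frac{X}{2 r}$)
$\left(-181402 + H\right) + Z{\left(564,- \frac{42}{-50} + \frac{52}{-71} \right)} = \left(-181402 + 56881\right) - \frac{- \frac{42}{-50} + \frac{52}{-71}}{2 \cdot 564} = -124521 - \frac{1}{2} \left(\left(-42\right) \left(- \frac{1}{50}\right) + 52 \left(- \frac{1}{71}\right)\right) \frac{1}{564} = -124521 - \frac{1}{2} \left(\frac{21}{25} - \frac{52}{71}\right) \frac{1}{564} = -124521 - \frac{191}{3550} \cdot \frac{1}{564} = -124521 - \frac{191}{2002200} = - \frac{249315946391}{2002200}$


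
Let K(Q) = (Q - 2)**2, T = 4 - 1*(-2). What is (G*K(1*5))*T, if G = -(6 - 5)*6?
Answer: -324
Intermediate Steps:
T = 6 (T = 4 + 2 = 6)
K(Q) = (-2 + Q)**2
G = -6 ≈ -6.0000
(G*K(1*5))*T = -6*(-2 + 1*5)**2*6 = -6*(-2 + 5)**2*6 = -6*3**2*6 = -6*9*6 = -54*6 = -324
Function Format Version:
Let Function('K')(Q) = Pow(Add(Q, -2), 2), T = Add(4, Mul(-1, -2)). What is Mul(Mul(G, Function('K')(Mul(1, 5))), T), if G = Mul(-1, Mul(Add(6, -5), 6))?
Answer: -324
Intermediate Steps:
T = 6 (T = Add(4, 2) = 6)
Function('K')(Q) = Pow(Add(-2, Q), 2)
G = -6 (G = Mul(-1, Mul(1, 6)) = Mul(-1, 6) = -6)
Mul(Mul(G, Function('K')(Mul(1, 5))), T) = Mul(Mul(-6, Pow(Add(-2, Mul(1, 5)), 2)), 6) = Mul(Mul(-6, Pow(Add(-2, 5), 2)), 6) = Mul(Mul(-6, Pow(3, 2)), 6) = Mul(Mul(-6, 9), 6) = Mul(-54, 6) = -324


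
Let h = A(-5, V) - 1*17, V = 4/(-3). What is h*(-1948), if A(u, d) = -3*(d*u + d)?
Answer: 64284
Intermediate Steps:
V = -4/3 (V = 4*(-⅓) = -4/3 ≈ -1.3333)
A(u, d) = -3*d - 3*d*u (A(u, d) = -3*(d + d*u) = -3*d - 3*d*u)
h = -33 (h = -3*(-4/3)*(1 - 5) - 1*17 = -3*(-4/3)*(-4) - 17 = -16 - 17 = -33)
h*(-1948) = -33*(-1948) = 64284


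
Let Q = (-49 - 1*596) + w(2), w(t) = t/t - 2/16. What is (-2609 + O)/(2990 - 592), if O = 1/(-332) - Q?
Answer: -1304679/1592272 ≈ -0.81938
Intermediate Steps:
w(t) = 7/8 (w(t) = 1 - 2*1/16 = 1 - ⅛ = 7/8)
Q = -5153/8 (Q = (-49 - 1*596) + 7/8 = (-49 - 596) + 7/8 = -645 + 7/8 = -5153/8 ≈ -644.13)
O = 427697/664 (O = 1/(-332) - 1*(-5153/8) = -1/332 + 5153/8 = 427697/664 ≈ 644.12)
(-2609 + O)/(2990 - 592) = (-2609 + 427697/664)/(2990 - 592) = -1304679/664/2398 = -1304679/664*1/2398 = -1304679/1592272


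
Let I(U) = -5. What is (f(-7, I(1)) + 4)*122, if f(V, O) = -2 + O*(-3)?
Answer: 2074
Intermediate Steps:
f(V, O) = -2 - 3*O
(f(-7, I(1)) + 4)*122 = ((-2 - 3*(-5)) + 4)*122 = ((-2 + 15) + 4)*122 = (13 + 4)*122 = 17*122 = 2074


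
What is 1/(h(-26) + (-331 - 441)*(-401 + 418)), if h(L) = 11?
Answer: -1/13113 ≈ -7.6260e-5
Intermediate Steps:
1/(h(-26) + (-331 - 441)*(-401 + 418)) = 1/(11 + (-331 - 441)*(-401 + 418)) = 1/(11 - 772*17) = 1/(11 - 13124) = 1/(-13113) = -1/13113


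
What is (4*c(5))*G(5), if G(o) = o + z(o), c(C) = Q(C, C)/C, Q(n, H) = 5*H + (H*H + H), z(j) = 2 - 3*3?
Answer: -88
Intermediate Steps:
z(j) = -7 (z(j) = 2 - 9 = -7)
Q(n, H) = H² + 6*H (Q(n, H) = 5*H + (H² + H) = 5*H + (H + H²) = H² + 6*H)
c(C) = 6 + C (c(C) = (C*(6 + C))/C = 6 + C)
G(o) = -7 + o (G(o) = o - 7 = -7 + o)
(4*c(5))*G(5) = (4*(6 + 5))*(-7 + 5) = (4*11)*(-2) = 44*(-2) = -88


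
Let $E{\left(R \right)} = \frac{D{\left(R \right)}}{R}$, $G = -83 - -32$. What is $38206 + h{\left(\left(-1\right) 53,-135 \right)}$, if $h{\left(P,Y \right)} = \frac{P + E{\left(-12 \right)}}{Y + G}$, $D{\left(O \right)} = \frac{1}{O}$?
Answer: $\frac{1023317135}{26784} \approx 38206.0$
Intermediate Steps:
$G = -51$ ($G = -83 + 32 = -51$)
$E{\left(R \right)} = \frac{1}{R^{2}}$ ($E{\left(R \right)} = \frac{1}{R R} = \frac{1}{R^{2}}$)
$h{\left(P,Y \right)} = \frac{\frac{1}{144} + P}{-51 + Y}$ ($h{\left(P,Y \right)} = \frac{P + \frac{1}{144}}{Y - 51} = \frac{P + \frac{1}{144}}{-51 + Y} = \frac{\frac{1}{144} + P}{-51 + Y}$)
$38206 + h{\left(\left(-1\right) 53,-135 \right)} = 38206 + \frac{\frac{1}{144} - 53}{-51 - 135} = 38206 + \frac{\frac{1}{144} - 53}{-186} = 38206 - - \frac{7631}{26784} = 38206 + \frac{7631}{26784} = \frac{1023317135}{26784}$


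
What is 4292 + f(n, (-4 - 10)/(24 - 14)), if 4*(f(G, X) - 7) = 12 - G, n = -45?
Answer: 17253/4 ≈ 4313.3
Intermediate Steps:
f(G, X) = 10 - G/4 (f(G, X) = 7 + (12 - G)/4 = 7 + (3 - G/4) = 10 - G/4)
4292 + f(n, (-4 - 10)/(24 - 14)) = 4292 + (10 - 1/4*(-45)) = 4292 + (10 + 45/4) = 4292 + 85/4 = 17253/4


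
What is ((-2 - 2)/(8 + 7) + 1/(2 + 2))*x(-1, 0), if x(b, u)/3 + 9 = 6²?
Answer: -27/20 ≈ -1.3500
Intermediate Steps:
x(b, u) = 81 (x(b, u) = -27 + 3*6² = -27 + 3*36 = -27 + 108 = 81)
((-2 - 2)/(8 + 7) + 1/(2 + 2))*x(-1, 0) = ((-2 - 2)/(8 + 7) + 1/(2 + 2))*81 = (-4/15 + 1/4)*81 = (-4*1/15 + ¼)*81 = (-4/15 + ¼)*81 = -1/60*81 = -27/20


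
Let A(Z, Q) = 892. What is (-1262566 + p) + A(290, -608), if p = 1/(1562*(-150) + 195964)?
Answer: -48367534465/38336 ≈ -1.2617e+6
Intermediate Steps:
p = -1/38336 (p = 1/(-234300 + 195964) = 1/(-38336) = -1/38336 ≈ -2.6085e-5)
(-1262566 + p) + A(290, -608) = (-1262566 - 1/38336) + 892 = -48401730177/38336 + 892 = -48367534465/38336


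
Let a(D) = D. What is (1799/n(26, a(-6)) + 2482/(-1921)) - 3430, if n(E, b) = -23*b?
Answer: -53304281/15594 ≈ -3418.3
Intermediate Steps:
(1799/n(26, a(-6)) + 2482/(-1921)) - 3430 = (1799/((-23*(-6))) + 2482/(-1921)) - 3430 = (1799/138 + 2482*(-1/1921)) - 3430 = (1799*(1/138) - 146/113) - 3430 = (1799/138 - 146/113) - 3430 = 183139/15594 - 3430 = -53304281/15594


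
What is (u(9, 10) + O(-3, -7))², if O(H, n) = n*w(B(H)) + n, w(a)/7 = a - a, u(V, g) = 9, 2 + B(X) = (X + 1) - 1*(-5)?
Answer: 4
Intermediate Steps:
B(X) = 4 + X (B(X) = -2 + ((X + 1) - 1*(-5)) = -2 + ((1 + X) + 5) = -2 + (6 + X) = 4 + X)
w(a) = 0 (w(a) = 7*(a - a) = 7*0 = 0)
O(H, n) = n (O(H, n) = n*0 + n = 0 + n = n)
(u(9, 10) + O(-3, -7))² = (9 - 7)² = 2² = 4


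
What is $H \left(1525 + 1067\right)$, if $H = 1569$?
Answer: $4066848$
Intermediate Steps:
$H \left(1525 + 1067\right) = 1569 \left(1525 + 1067\right) = 1569 \cdot 2592 = 4066848$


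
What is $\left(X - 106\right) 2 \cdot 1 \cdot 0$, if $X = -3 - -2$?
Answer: $0$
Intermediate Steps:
$X = -1$ ($X = -3 + 2 = -1$)
$\left(X - 106\right) 2 \cdot 1 \cdot 0 = \left(-1 - 106\right) 2 \cdot 1 \cdot 0 = - 107 \cdot 2 \cdot 0 = \left(-107\right) 0 = 0$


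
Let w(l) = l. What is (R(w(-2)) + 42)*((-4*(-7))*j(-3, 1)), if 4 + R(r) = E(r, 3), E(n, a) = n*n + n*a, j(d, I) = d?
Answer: -3024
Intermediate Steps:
E(n, a) = n² + a*n
R(r) = -4 + r*(3 + r)
(R(w(-2)) + 42)*((-4*(-7))*j(-3, 1)) = ((-4 - 2*(3 - 2)) + 42)*(-4*(-7)*(-3)) = ((-4 - 2*1) + 42)*(28*(-3)) = ((-4 - 2) + 42)*(-84) = (-6 + 42)*(-84) = 36*(-84) = -3024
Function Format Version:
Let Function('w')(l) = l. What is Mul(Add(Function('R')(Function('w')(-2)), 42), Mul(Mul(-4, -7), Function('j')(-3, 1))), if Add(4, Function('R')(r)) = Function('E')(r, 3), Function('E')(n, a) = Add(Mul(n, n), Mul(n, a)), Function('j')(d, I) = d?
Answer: -3024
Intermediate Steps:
Function('E')(n, a) = Add(Pow(n, 2), Mul(a, n))
Function('R')(r) = Add(-4, Mul(r, Add(3, r)))
Mul(Add(Function('R')(Function('w')(-2)), 42), Mul(Mul(-4, -7), Function('j')(-3, 1))) = Mul(Add(Add(-4, Mul(-2, Add(3, -2))), 42), Mul(Mul(-4, -7), -3)) = Mul(Add(Add(-4, Mul(-2, 1)), 42), Mul(28, -3)) = Mul(Add(Add(-4, -2), 42), -84) = Mul(Add(-6, 42), -84) = Mul(36, -84) = -3024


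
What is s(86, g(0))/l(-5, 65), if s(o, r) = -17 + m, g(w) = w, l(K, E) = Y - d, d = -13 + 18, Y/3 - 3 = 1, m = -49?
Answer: -66/7 ≈ -9.4286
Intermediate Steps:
Y = 12 (Y = 9 + 3*1 = 9 + 3 = 12)
d = 5
l(K, E) = 7 (l(K, E) = 12 - 1*5 = 12 - 5 = 7)
s(o, r) = -66 (s(o, r) = -17 - 49 = -66)
s(86, g(0))/l(-5, 65) = -66/7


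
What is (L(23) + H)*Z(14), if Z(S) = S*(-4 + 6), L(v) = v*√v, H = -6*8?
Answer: -1344 + 644*√23 ≈ 1744.5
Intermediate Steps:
H = -48
L(v) = v^(3/2)
Z(S) = 2*S (Z(S) = S*2 = 2*S)
(L(23) + H)*Z(14) = (23^(3/2) - 48)*(2*14) = (23*√23 - 48)*28 = (-48 + 23*√23)*28 = -1344 + 644*√23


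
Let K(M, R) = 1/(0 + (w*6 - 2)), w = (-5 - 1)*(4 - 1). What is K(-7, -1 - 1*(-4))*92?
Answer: -46/55 ≈ -0.83636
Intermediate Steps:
w = -18 (w = -6*3 = -18)
K(M, R) = -1/110 (K(M, R) = 1/(0 + (-18*6 - 2)) = 1/(0 + (-108 - 2)) = 1/(0 - 110) = 1/(-110) = -1/110)
K(-7, -1 - 1*(-4))*92 = -1/110*92 = -46/55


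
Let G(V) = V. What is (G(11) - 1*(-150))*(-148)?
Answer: -23828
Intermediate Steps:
(G(11) - 1*(-150))*(-148) = (11 - 1*(-150))*(-148) = (11 + 150)*(-148) = 161*(-148) = -23828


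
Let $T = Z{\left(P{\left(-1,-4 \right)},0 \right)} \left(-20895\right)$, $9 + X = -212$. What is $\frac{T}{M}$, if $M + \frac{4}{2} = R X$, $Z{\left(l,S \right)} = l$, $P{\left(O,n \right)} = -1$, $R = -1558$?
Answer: $\frac{995}{16396} \approx 0.060686$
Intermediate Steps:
$X = -221$ ($X = -9 - 212 = -221$)
$M = 344316$ ($M = -2 - -344318 = -2 + 344318 = 344316$)
$T = 20895$ ($T = \left(-1\right) \left(-20895\right) = 20895$)
$\frac{T}{M} = \frac{20895}{344316} = 20895 \cdot \frac{1}{344316} = \frac{995}{16396}$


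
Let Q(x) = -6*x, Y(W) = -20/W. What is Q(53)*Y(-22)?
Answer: -3180/11 ≈ -289.09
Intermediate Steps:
Q(53)*Y(-22) = (-6*53)*(-20/(-22)) = -(-6360)*(-1)/22 = -318*10/11 = -3180/11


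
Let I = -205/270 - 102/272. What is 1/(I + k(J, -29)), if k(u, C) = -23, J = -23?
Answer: -216/5213 ≈ -0.041435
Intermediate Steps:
I = -245/216 (I = -205*1/270 - 102*1/272 = -41/54 - 3/8 = -245/216 ≈ -1.1343)
1/(I + k(J, -29)) = 1/(-245/216 - 23) = 1/(-5213/216) = -216/5213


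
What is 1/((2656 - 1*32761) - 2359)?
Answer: -1/32464 ≈ -3.0803e-5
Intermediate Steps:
1/((2656 - 1*32761) - 2359) = 1/((2656 - 32761) - 2359) = 1/(-30105 - 2359) = 1/(-32464) = -1/32464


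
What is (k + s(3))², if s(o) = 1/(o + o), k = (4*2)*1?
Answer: 2401/36 ≈ 66.694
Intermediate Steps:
k = 8 (k = 8*1 = 8)
s(o) = 1/(2*o)
(k + s(3))² = (8 + (½)/3)² = (8 + (½)*(⅓))² = (8 + ⅙)² = (49/6)² = 2401/36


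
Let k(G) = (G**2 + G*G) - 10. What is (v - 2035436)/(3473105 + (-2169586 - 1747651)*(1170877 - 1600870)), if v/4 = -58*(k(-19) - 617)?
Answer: -1028738/842193981223 ≈ -1.2215e-6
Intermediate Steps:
k(G) = -10 + 2*G**2 (k(G) = (G**2 + G**2) - 10 = 2*G**2 - 10 = -10 + 2*G**2)
v = -22040 (v = 4*(-58*((-10 + 2*(-19)**2) - 617)) = 4*(-58*((-10 + 2*361) - 617)) = 4*(-58*((-10 + 722) - 617)) = 4*(-58*(712 - 617)) = 4*(-58*95) = 4*(-5510) = -22040)
(v - 2035436)/(3473105 + (-2169586 - 1747651)*(1170877 - 1600870)) = (-22040 - 2035436)/(3473105 + (-2169586 - 1747651)*(1170877 - 1600870)) = -2057476/(3473105 - 3917237*(-429993)) = -2057476/(3473105 + 1684384489341) = -2057476/1684387962446 = -2057476*1/1684387962446 = -1028738/842193981223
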